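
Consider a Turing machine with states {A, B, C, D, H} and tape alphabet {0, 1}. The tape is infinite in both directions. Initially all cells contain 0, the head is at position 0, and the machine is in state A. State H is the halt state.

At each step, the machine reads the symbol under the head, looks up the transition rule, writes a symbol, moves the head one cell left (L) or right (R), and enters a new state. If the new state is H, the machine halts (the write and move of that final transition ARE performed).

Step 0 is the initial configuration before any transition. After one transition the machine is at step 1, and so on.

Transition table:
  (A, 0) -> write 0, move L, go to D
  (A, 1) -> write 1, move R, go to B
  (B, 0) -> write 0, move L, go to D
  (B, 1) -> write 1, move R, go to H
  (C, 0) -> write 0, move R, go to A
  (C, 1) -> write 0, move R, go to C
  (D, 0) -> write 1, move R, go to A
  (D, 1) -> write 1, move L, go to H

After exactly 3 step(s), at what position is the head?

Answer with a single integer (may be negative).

Answer: -1

Derivation:
Step 1: in state A at pos 0, read 0 -> (A,0)->write 0,move L,goto D. Now: state=D, head=-1, tape[-2..1]=0000 (head:  ^)
Step 2: in state D at pos -1, read 0 -> (D,0)->write 1,move R,goto A. Now: state=A, head=0, tape[-2..1]=0100 (head:   ^)
Step 3: in state A at pos 0, read 0 -> (A,0)->write 0,move L,goto D. Now: state=D, head=-1, tape[-2..1]=0100 (head:  ^)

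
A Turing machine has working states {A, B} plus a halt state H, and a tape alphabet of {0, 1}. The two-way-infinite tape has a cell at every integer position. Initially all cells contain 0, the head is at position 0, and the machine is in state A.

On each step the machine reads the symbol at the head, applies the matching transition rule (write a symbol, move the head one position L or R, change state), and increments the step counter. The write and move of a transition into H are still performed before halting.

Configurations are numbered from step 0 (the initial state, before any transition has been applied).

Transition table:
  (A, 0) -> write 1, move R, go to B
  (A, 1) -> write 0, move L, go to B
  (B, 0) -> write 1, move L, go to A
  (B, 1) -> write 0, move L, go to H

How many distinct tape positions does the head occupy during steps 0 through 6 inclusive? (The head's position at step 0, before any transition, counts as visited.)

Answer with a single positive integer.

Step 1: in state A at pos 0, read 0 -> (A,0)->write 1,move R,goto B. Now: state=B, head=1, tape[-1..2]=0100 (head:   ^)
Step 2: in state B at pos 1, read 0 -> (B,0)->write 1,move L,goto A. Now: state=A, head=0, tape[-1..2]=0110 (head:  ^)
Step 3: in state A at pos 0, read 1 -> (A,1)->write 0,move L,goto B. Now: state=B, head=-1, tape[-2..2]=00010 (head:  ^)
Step 4: in state B at pos -1, read 0 -> (B,0)->write 1,move L,goto A. Now: state=A, head=-2, tape[-3..2]=001010 (head:  ^)
Step 5: in state A at pos -2, read 0 -> (A,0)->write 1,move R,goto B. Now: state=B, head=-1, tape[-3..2]=011010 (head:   ^)
Step 6: in state B at pos -1, read 1 -> (B,1)->write 0,move L,goto H. Now: state=H, head=-2, tape[-3..2]=010010 (head:  ^)
Head positions at steps 0..6: starting at 0, distinct positions visited = {-2, -1, 0, 1} -> 4 position(s)

Answer: 4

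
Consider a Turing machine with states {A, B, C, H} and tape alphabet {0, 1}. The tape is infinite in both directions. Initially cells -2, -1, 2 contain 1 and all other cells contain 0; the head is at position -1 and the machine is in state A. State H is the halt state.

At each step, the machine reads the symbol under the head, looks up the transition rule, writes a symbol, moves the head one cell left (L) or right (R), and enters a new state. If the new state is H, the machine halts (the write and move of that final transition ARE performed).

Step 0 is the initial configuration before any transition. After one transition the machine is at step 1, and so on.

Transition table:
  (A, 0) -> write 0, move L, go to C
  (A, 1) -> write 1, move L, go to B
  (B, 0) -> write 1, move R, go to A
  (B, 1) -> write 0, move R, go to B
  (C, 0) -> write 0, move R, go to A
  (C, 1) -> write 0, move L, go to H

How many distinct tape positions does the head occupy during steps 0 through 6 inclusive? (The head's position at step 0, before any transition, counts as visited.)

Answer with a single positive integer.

Step 1: in state A at pos -1, read 1 -> (A,1)->write 1,move L,goto B. Now: state=B, head=-2, tape[-3..3]=0110010 (head:  ^)
Step 2: in state B at pos -2, read 1 -> (B,1)->write 0,move R,goto B. Now: state=B, head=-1, tape[-3..3]=0010010 (head:   ^)
Step 3: in state B at pos -1, read 1 -> (B,1)->write 0,move R,goto B. Now: state=B, head=0, tape[-3..3]=0000010 (head:    ^)
Step 4: in state B at pos 0, read 0 -> (B,0)->write 1,move R,goto A. Now: state=A, head=1, tape[-3..3]=0001010 (head:     ^)
Step 5: in state A at pos 1, read 0 -> (A,0)->write 0,move L,goto C. Now: state=C, head=0, tape[-3..3]=0001010 (head:    ^)
Step 6: in state C at pos 0, read 1 -> (C,1)->write 0,move L,goto H. Now: state=H, head=-1, tape[-3..3]=0000010 (head:   ^)
Head positions at steps 0..6: starting at -1, distinct positions visited = {-2, -1, 0, 1} -> 4 position(s)

Answer: 4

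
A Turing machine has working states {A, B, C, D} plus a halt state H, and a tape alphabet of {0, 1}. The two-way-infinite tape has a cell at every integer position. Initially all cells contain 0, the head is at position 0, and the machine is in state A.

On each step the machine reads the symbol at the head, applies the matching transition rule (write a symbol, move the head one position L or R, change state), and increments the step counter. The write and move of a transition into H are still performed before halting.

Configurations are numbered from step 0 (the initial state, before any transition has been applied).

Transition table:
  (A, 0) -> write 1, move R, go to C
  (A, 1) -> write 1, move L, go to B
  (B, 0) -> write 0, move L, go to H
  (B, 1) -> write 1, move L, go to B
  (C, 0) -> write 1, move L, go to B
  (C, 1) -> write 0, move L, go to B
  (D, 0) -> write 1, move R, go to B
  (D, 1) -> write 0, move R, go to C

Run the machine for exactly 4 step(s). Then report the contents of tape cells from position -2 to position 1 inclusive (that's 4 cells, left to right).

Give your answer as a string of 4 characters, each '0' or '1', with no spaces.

Step 1: in state A at pos 0, read 0 -> (A,0)->write 1,move R,goto C. Now: state=C, head=1, tape[-1..2]=0100 (head:   ^)
Step 2: in state C at pos 1, read 0 -> (C,0)->write 1,move L,goto B. Now: state=B, head=0, tape[-1..2]=0110 (head:  ^)
Step 3: in state B at pos 0, read 1 -> (B,1)->write 1,move L,goto B. Now: state=B, head=-1, tape[-2..2]=00110 (head:  ^)
Step 4: in state B at pos -1, read 0 -> (B,0)->write 0,move L,goto H. Now: state=H, head=-2, tape[-3..2]=000110 (head:  ^)

Answer: 0011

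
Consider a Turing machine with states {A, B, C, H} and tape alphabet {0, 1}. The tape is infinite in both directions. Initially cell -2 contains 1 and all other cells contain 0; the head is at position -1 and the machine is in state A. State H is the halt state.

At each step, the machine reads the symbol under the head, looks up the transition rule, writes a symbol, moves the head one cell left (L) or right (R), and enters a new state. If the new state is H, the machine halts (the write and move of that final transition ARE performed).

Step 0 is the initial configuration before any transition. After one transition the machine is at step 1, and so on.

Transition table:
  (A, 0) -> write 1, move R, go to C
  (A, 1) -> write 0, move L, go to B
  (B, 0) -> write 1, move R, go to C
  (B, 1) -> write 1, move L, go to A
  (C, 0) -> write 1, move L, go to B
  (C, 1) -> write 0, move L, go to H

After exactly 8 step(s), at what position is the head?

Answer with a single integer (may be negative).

Answer: -3

Derivation:
Step 1: in state A at pos -1, read 0 -> (A,0)->write 1,move R,goto C. Now: state=C, head=0, tape[-3..1]=01100 (head:    ^)
Step 2: in state C at pos 0, read 0 -> (C,0)->write 1,move L,goto B. Now: state=B, head=-1, tape[-3..1]=01110 (head:   ^)
Step 3: in state B at pos -1, read 1 -> (B,1)->write 1,move L,goto A. Now: state=A, head=-2, tape[-3..1]=01110 (head:  ^)
Step 4: in state A at pos -2, read 1 -> (A,1)->write 0,move L,goto B. Now: state=B, head=-3, tape[-4..1]=000110 (head:  ^)
Step 5: in state B at pos -3, read 0 -> (B,0)->write 1,move R,goto C. Now: state=C, head=-2, tape[-4..1]=010110 (head:   ^)
Step 6: in state C at pos -2, read 0 -> (C,0)->write 1,move L,goto B. Now: state=B, head=-3, tape[-4..1]=011110 (head:  ^)
Step 7: in state B at pos -3, read 1 -> (B,1)->write 1,move L,goto A. Now: state=A, head=-4, tape[-5..1]=0011110 (head:  ^)
Step 8: in state A at pos -4, read 0 -> (A,0)->write 1,move R,goto C. Now: state=C, head=-3, tape[-5..1]=0111110 (head:   ^)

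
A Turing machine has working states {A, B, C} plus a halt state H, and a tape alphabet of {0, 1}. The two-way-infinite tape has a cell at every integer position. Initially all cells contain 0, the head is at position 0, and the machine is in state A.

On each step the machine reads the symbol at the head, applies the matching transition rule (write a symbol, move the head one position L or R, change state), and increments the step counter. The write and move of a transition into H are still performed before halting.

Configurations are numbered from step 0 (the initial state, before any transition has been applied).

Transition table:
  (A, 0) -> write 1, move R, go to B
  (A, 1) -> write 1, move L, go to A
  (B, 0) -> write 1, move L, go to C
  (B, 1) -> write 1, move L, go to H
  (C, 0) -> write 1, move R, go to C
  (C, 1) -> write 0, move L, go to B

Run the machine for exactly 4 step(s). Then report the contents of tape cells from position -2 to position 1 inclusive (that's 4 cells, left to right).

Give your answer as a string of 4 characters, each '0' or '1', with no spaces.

Answer: 0101

Derivation:
Step 1: in state A at pos 0, read 0 -> (A,0)->write 1,move R,goto B. Now: state=B, head=1, tape[-1..2]=0100 (head:   ^)
Step 2: in state B at pos 1, read 0 -> (B,0)->write 1,move L,goto C. Now: state=C, head=0, tape[-1..2]=0110 (head:  ^)
Step 3: in state C at pos 0, read 1 -> (C,1)->write 0,move L,goto B. Now: state=B, head=-1, tape[-2..2]=00010 (head:  ^)
Step 4: in state B at pos -1, read 0 -> (B,0)->write 1,move L,goto C. Now: state=C, head=-2, tape[-3..2]=001010 (head:  ^)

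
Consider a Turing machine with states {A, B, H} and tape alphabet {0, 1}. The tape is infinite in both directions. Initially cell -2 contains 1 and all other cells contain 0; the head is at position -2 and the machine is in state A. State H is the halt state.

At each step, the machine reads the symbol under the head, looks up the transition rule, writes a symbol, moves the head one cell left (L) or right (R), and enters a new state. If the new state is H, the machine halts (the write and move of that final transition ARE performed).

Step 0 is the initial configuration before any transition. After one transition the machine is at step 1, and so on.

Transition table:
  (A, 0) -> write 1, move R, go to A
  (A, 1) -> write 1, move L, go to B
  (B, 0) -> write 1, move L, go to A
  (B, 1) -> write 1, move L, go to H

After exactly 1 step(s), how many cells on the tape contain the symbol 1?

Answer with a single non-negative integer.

Step 1: in state A at pos -2, read 1 -> (A,1)->write 1,move L,goto B. Now: state=B, head=-3, tape[-4..-1]=0010 (head:  ^)
Cells containing 1 after step 1: {-2} -> 1 cell(s)

Answer: 1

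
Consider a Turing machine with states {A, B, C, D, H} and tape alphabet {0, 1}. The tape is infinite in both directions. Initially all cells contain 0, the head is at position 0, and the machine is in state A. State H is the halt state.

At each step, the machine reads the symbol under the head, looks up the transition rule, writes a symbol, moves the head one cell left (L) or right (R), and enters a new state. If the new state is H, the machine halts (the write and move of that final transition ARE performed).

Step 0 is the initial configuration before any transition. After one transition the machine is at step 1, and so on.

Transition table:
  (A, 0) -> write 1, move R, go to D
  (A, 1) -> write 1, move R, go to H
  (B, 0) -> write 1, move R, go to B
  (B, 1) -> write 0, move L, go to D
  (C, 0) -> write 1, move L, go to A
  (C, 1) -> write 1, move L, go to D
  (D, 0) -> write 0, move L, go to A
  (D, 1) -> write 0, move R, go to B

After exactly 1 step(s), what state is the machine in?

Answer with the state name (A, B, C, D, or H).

Answer: D

Derivation:
Step 1: in state A at pos 0, read 0 -> (A,0)->write 1,move R,goto D. Now: state=D, head=1, tape[-1..2]=0100 (head:   ^)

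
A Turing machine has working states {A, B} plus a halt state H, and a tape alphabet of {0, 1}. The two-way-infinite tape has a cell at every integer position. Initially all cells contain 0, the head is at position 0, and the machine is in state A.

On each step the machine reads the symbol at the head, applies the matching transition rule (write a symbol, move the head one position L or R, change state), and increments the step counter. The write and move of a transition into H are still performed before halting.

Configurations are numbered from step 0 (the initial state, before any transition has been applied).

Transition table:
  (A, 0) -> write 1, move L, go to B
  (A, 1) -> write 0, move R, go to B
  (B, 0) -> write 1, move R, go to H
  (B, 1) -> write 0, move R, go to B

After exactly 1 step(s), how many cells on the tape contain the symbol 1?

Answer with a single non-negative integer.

Answer: 1

Derivation:
Step 1: in state A at pos 0, read 0 -> (A,0)->write 1,move L,goto B. Now: state=B, head=-1, tape[-2..1]=0010 (head:  ^)
Cells containing 1 after step 1: {0} -> 1 cell(s)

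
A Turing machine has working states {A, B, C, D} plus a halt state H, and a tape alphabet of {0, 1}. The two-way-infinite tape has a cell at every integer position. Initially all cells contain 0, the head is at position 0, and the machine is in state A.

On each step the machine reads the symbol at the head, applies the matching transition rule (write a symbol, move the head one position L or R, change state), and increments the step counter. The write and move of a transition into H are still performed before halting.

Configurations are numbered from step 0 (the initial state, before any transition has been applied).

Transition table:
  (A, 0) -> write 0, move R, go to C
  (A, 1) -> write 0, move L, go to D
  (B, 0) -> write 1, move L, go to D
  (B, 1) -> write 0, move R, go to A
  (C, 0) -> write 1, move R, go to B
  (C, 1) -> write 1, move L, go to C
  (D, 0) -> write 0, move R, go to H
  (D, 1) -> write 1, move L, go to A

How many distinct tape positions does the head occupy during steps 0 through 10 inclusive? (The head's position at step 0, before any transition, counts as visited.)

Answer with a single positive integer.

Answer: 3

Derivation:
Step 1: in state A at pos 0, read 0 -> (A,0)->write 0,move R,goto C. Now: state=C, head=1, tape[-1..2]=0000 (head:   ^)
Step 2: in state C at pos 1, read 0 -> (C,0)->write 1,move R,goto B. Now: state=B, head=2, tape[-1..3]=00100 (head:    ^)
Step 3: in state B at pos 2, read 0 -> (B,0)->write 1,move L,goto D. Now: state=D, head=1, tape[-1..3]=00110 (head:   ^)
Step 4: in state D at pos 1, read 1 -> (D,1)->write 1,move L,goto A. Now: state=A, head=0, tape[-1..3]=00110 (head:  ^)
Step 5: in state A at pos 0, read 0 -> (A,0)->write 0,move R,goto C. Now: state=C, head=1, tape[-1..3]=00110 (head:   ^)
Step 6: in state C at pos 1, read 1 -> (C,1)->write 1,move L,goto C. Now: state=C, head=0, tape[-1..3]=00110 (head:  ^)
Step 7: in state C at pos 0, read 0 -> (C,0)->write 1,move R,goto B. Now: state=B, head=1, tape[-1..3]=01110 (head:   ^)
Step 8: in state B at pos 1, read 1 -> (B,1)->write 0,move R,goto A. Now: state=A, head=2, tape[-1..3]=01010 (head:    ^)
Step 9: in state A at pos 2, read 1 -> (A,1)->write 0,move L,goto D. Now: state=D, head=1, tape[-1..3]=01000 (head:   ^)
Step 10: in state D at pos 1, read 0 -> (D,0)->write 0,move R,goto H. Now: state=H, head=2, tape[-1..3]=01000 (head:    ^)
Head positions at steps 0..10: starting at 0, distinct positions visited = {0, 1, 2} -> 3 position(s)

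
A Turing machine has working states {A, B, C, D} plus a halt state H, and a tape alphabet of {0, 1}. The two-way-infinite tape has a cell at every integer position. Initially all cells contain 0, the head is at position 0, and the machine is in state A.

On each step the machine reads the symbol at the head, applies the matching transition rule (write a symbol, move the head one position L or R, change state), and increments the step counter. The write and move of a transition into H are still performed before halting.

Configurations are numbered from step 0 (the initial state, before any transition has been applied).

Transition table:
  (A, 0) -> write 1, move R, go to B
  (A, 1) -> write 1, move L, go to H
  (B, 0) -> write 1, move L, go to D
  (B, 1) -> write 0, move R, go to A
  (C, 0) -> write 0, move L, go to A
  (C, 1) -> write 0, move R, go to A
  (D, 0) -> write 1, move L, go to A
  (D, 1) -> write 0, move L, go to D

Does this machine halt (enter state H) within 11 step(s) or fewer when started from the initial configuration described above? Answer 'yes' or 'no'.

Answer: no

Derivation:
Step 1: in state A at pos 0, read 0 -> (A,0)->write 1,move R,goto B. Now: state=B, head=1, tape[-1..2]=0100 (head:   ^)
Step 2: in state B at pos 1, read 0 -> (B,0)->write 1,move L,goto D. Now: state=D, head=0, tape[-1..2]=0110 (head:  ^)
Step 3: in state D at pos 0, read 1 -> (D,1)->write 0,move L,goto D. Now: state=D, head=-1, tape[-2..2]=00010 (head:  ^)
Step 4: in state D at pos -1, read 0 -> (D,0)->write 1,move L,goto A. Now: state=A, head=-2, tape[-3..2]=001010 (head:  ^)
Step 5: in state A at pos -2, read 0 -> (A,0)->write 1,move R,goto B. Now: state=B, head=-1, tape[-3..2]=011010 (head:   ^)
Step 6: in state B at pos -1, read 1 -> (B,1)->write 0,move R,goto A. Now: state=A, head=0, tape[-3..2]=010010 (head:    ^)
Step 7: in state A at pos 0, read 0 -> (A,0)->write 1,move R,goto B. Now: state=B, head=1, tape[-3..2]=010110 (head:     ^)
Step 8: in state B at pos 1, read 1 -> (B,1)->write 0,move R,goto A. Now: state=A, head=2, tape[-3..3]=0101000 (head:      ^)
Step 9: in state A at pos 2, read 0 -> (A,0)->write 1,move R,goto B. Now: state=B, head=3, tape[-3..4]=01010100 (head:       ^)
Step 10: in state B at pos 3, read 0 -> (B,0)->write 1,move L,goto D. Now: state=D, head=2, tape[-3..4]=01010110 (head:      ^)
Step 11: in state D at pos 2, read 1 -> (D,1)->write 0,move L,goto D. Now: state=D, head=1, tape[-3..4]=01010010 (head:     ^)
After 11 step(s): state = D (not H) -> not halted within 11 -> no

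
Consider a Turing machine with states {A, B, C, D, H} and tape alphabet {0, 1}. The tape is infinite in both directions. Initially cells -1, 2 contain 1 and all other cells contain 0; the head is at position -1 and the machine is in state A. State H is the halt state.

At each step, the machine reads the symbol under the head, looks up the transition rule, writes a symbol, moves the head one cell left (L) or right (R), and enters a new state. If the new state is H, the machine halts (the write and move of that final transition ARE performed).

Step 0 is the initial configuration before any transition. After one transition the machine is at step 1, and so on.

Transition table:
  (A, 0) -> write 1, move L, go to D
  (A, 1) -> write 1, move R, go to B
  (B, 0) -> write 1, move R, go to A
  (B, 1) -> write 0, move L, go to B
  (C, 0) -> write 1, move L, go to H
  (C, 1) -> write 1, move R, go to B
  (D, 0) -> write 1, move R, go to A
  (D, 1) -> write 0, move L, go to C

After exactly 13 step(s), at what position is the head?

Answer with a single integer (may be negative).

Answer: -2

Derivation:
Step 1: in state A at pos -1, read 1 -> (A,1)->write 1,move R,goto B. Now: state=B, head=0, tape[-2..3]=010010 (head:   ^)
Step 2: in state B at pos 0, read 0 -> (B,0)->write 1,move R,goto A. Now: state=A, head=1, tape[-2..3]=011010 (head:    ^)
Step 3: in state A at pos 1, read 0 -> (A,0)->write 1,move L,goto D. Now: state=D, head=0, tape[-2..3]=011110 (head:   ^)
Step 4: in state D at pos 0, read 1 -> (D,1)->write 0,move L,goto C. Now: state=C, head=-1, tape[-2..3]=010110 (head:  ^)
Step 5: in state C at pos -1, read 1 -> (C,1)->write 1,move R,goto B. Now: state=B, head=0, tape[-2..3]=010110 (head:   ^)
Step 6: in state B at pos 0, read 0 -> (B,0)->write 1,move R,goto A. Now: state=A, head=1, tape[-2..3]=011110 (head:    ^)
Step 7: in state A at pos 1, read 1 -> (A,1)->write 1,move R,goto B. Now: state=B, head=2, tape[-2..3]=011110 (head:     ^)
Step 8: in state B at pos 2, read 1 -> (B,1)->write 0,move L,goto B. Now: state=B, head=1, tape[-2..3]=011100 (head:    ^)
Step 9: in state B at pos 1, read 1 -> (B,1)->write 0,move L,goto B. Now: state=B, head=0, tape[-2..3]=011000 (head:   ^)
Step 10: in state B at pos 0, read 1 -> (B,1)->write 0,move L,goto B. Now: state=B, head=-1, tape[-2..3]=010000 (head:  ^)
Step 11: in state B at pos -1, read 1 -> (B,1)->write 0,move L,goto B. Now: state=B, head=-2, tape[-3..3]=0000000 (head:  ^)
Step 12: in state B at pos -2, read 0 -> (B,0)->write 1,move R,goto A. Now: state=A, head=-1, tape[-3..3]=0100000 (head:   ^)
Step 13: in state A at pos -1, read 0 -> (A,0)->write 1,move L,goto D. Now: state=D, head=-2, tape[-3..3]=0110000 (head:  ^)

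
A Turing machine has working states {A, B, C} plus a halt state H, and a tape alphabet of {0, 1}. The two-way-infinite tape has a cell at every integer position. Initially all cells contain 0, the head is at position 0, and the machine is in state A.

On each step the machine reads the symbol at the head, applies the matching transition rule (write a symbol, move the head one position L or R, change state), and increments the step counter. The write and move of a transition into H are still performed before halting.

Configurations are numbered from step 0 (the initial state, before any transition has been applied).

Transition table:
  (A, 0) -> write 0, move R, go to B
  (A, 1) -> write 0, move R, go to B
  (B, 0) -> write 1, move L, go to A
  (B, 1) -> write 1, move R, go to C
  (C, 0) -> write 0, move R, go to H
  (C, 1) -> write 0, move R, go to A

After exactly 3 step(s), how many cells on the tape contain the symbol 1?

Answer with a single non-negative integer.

Step 1: in state A at pos 0, read 0 -> (A,0)->write 0,move R,goto B. Now: state=B, head=1, tape[-1..2]=0000 (head:   ^)
Step 2: in state B at pos 1, read 0 -> (B,0)->write 1,move L,goto A. Now: state=A, head=0, tape[-1..2]=0010 (head:  ^)
Step 3: in state A at pos 0, read 0 -> (A,0)->write 0,move R,goto B. Now: state=B, head=1, tape[-1..2]=0010 (head:   ^)
Cells containing 1 after step 3: {1} -> 1 cell(s)

Answer: 1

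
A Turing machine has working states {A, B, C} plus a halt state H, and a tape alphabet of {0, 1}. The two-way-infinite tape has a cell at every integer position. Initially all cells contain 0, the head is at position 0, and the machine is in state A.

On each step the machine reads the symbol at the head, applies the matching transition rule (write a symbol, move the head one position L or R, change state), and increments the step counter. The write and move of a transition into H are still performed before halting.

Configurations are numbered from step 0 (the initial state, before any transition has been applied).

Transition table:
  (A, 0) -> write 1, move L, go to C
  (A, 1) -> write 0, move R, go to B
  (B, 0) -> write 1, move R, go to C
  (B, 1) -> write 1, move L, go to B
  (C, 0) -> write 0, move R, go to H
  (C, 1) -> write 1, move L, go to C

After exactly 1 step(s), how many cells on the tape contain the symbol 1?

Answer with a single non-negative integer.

Step 1: in state A at pos 0, read 0 -> (A,0)->write 1,move L,goto C. Now: state=C, head=-1, tape[-2..1]=0010 (head:  ^)
Cells containing 1 after step 1: {0} -> 1 cell(s)

Answer: 1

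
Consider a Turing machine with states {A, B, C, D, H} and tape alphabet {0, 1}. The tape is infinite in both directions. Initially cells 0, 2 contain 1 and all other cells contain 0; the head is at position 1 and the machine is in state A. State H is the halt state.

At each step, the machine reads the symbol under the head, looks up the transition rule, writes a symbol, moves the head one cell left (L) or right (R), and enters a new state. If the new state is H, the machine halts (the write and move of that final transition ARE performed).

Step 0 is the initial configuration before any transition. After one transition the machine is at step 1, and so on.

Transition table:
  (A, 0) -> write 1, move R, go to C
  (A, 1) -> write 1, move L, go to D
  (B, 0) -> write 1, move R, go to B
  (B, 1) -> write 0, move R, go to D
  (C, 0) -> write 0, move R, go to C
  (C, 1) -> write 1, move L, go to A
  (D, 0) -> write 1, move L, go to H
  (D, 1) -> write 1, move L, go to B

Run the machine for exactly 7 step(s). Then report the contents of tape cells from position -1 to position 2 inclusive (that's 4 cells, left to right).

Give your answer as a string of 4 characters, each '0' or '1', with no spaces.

Step 1: in state A at pos 1, read 0 -> (A,0)->write 1,move R,goto C. Now: state=C, head=2, tape[-1..3]=01110 (head:    ^)
Step 2: in state C at pos 2, read 1 -> (C,1)->write 1,move L,goto A. Now: state=A, head=1, tape[-1..3]=01110 (head:   ^)
Step 3: in state A at pos 1, read 1 -> (A,1)->write 1,move L,goto D. Now: state=D, head=0, tape[-1..3]=01110 (head:  ^)
Step 4: in state D at pos 0, read 1 -> (D,1)->write 1,move L,goto B. Now: state=B, head=-1, tape[-2..3]=001110 (head:  ^)
Step 5: in state B at pos -1, read 0 -> (B,0)->write 1,move R,goto B. Now: state=B, head=0, tape[-2..3]=011110 (head:   ^)
Step 6: in state B at pos 0, read 1 -> (B,1)->write 0,move R,goto D. Now: state=D, head=1, tape[-2..3]=010110 (head:    ^)
Step 7: in state D at pos 1, read 1 -> (D,1)->write 1,move L,goto B. Now: state=B, head=0, tape[-2..3]=010110 (head:   ^)

Answer: 1011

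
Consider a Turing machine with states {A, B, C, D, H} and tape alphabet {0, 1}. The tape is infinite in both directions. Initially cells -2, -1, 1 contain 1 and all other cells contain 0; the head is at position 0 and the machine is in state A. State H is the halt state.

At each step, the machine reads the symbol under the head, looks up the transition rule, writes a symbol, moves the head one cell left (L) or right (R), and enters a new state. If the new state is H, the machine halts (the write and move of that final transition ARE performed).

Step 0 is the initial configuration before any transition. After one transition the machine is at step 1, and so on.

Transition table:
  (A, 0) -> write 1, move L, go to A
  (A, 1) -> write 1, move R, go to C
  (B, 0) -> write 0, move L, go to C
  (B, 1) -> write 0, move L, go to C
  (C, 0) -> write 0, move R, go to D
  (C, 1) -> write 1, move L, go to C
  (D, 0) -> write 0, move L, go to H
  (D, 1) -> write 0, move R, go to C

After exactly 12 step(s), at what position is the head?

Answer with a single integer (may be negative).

Answer: 0

Derivation:
Step 1: in state A at pos 0, read 0 -> (A,0)->write 1,move L,goto A. Now: state=A, head=-1, tape[-3..2]=011110 (head:   ^)
Step 2: in state A at pos -1, read 1 -> (A,1)->write 1,move R,goto C. Now: state=C, head=0, tape[-3..2]=011110 (head:    ^)
Step 3: in state C at pos 0, read 1 -> (C,1)->write 1,move L,goto C. Now: state=C, head=-1, tape[-3..2]=011110 (head:   ^)
Step 4: in state C at pos -1, read 1 -> (C,1)->write 1,move L,goto C. Now: state=C, head=-2, tape[-3..2]=011110 (head:  ^)
Step 5: in state C at pos -2, read 1 -> (C,1)->write 1,move L,goto C. Now: state=C, head=-3, tape[-4..2]=0011110 (head:  ^)
Step 6: in state C at pos -3, read 0 -> (C,0)->write 0,move R,goto D. Now: state=D, head=-2, tape[-4..2]=0011110 (head:   ^)
Step 7: in state D at pos -2, read 1 -> (D,1)->write 0,move R,goto C. Now: state=C, head=-1, tape[-4..2]=0001110 (head:    ^)
Step 8: in state C at pos -1, read 1 -> (C,1)->write 1,move L,goto C. Now: state=C, head=-2, tape[-4..2]=0001110 (head:   ^)
Step 9: in state C at pos -2, read 0 -> (C,0)->write 0,move R,goto D. Now: state=D, head=-1, tape[-4..2]=0001110 (head:    ^)
Step 10: in state D at pos -1, read 1 -> (D,1)->write 0,move R,goto C. Now: state=C, head=0, tape[-4..2]=0000110 (head:     ^)
Step 11: in state C at pos 0, read 1 -> (C,1)->write 1,move L,goto C. Now: state=C, head=-1, tape[-4..2]=0000110 (head:    ^)
Step 12: in state C at pos -1, read 0 -> (C,0)->write 0,move R,goto D. Now: state=D, head=0, tape[-4..2]=0000110 (head:     ^)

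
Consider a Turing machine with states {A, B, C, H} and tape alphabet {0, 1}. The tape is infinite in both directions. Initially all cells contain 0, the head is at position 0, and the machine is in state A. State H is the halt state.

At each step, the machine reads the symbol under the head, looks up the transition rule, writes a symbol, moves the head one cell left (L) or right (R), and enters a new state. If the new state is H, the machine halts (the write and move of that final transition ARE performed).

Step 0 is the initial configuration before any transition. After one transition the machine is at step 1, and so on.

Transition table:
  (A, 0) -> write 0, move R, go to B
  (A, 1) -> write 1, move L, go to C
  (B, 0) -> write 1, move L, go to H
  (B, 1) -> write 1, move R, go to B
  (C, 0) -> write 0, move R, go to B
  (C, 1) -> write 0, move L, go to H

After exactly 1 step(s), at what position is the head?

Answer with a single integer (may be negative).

Answer: 1

Derivation:
Step 1: in state A at pos 0, read 0 -> (A,0)->write 0,move R,goto B. Now: state=B, head=1, tape[-1..2]=0000 (head:   ^)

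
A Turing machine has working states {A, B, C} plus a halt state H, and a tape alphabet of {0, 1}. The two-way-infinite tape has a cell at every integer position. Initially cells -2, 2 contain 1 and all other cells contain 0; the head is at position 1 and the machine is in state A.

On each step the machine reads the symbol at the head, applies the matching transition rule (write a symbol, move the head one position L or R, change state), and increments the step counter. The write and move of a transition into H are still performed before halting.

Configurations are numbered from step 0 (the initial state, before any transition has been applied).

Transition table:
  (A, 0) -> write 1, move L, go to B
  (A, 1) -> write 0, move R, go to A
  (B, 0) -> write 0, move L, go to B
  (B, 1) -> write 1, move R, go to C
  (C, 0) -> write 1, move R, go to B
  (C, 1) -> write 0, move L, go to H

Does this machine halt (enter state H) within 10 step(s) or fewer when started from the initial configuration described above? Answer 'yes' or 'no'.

Answer: yes

Derivation:
Step 1: in state A at pos 1, read 0 -> (A,0)->write 1,move L,goto B. Now: state=B, head=0, tape[-3..3]=0100110 (head:    ^)
Step 2: in state B at pos 0, read 0 -> (B,0)->write 0,move L,goto B. Now: state=B, head=-1, tape[-3..3]=0100110 (head:   ^)
Step 3: in state B at pos -1, read 0 -> (B,0)->write 0,move L,goto B. Now: state=B, head=-2, tape[-3..3]=0100110 (head:  ^)
Step 4: in state B at pos -2, read 1 -> (B,1)->write 1,move R,goto C. Now: state=C, head=-1, tape[-3..3]=0100110 (head:   ^)
Step 5: in state C at pos -1, read 0 -> (C,0)->write 1,move R,goto B. Now: state=B, head=0, tape[-3..3]=0110110 (head:    ^)
Step 6: in state B at pos 0, read 0 -> (B,0)->write 0,move L,goto B. Now: state=B, head=-1, tape[-3..3]=0110110 (head:   ^)
Step 7: in state B at pos -1, read 1 -> (B,1)->write 1,move R,goto C. Now: state=C, head=0, tape[-3..3]=0110110 (head:    ^)
Step 8: in state C at pos 0, read 0 -> (C,0)->write 1,move R,goto B. Now: state=B, head=1, tape[-3..3]=0111110 (head:     ^)
Step 9: in state B at pos 1, read 1 -> (B,1)->write 1,move R,goto C. Now: state=C, head=2, tape[-3..3]=0111110 (head:      ^)
Step 10: in state C at pos 2, read 1 -> (C,1)->write 0,move L,goto H. Now: state=H, head=1, tape[-3..3]=0111100 (head:     ^)
State H reached at step 10; 10 <= 10 -> yes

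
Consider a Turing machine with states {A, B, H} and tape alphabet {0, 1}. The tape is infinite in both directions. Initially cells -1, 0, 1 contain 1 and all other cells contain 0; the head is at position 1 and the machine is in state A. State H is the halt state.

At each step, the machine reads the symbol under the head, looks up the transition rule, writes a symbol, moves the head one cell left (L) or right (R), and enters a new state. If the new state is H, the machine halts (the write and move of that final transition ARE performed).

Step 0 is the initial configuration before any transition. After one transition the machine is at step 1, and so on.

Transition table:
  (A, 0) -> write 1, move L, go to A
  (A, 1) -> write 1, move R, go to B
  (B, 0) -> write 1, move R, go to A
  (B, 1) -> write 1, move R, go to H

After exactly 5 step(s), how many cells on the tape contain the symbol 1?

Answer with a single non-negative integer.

Answer: 5

Derivation:
Step 1: in state A at pos 1, read 1 -> (A,1)->write 1,move R,goto B. Now: state=B, head=2, tape[-2..3]=011100 (head:     ^)
Step 2: in state B at pos 2, read 0 -> (B,0)->write 1,move R,goto A. Now: state=A, head=3, tape[-2..4]=0111100 (head:      ^)
Step 3: in state A at pos 3, read 0 -> (A,0)->write 1,move L,goto A. Now: state=A, head=2, tape[-2..4]=0111110 (head:     ^)
Step 4: in state A at pos 2, read 1 -> (A,1)->write 1,move R,goto B. Now: state=B, head=3, tape[-2..4]=0111110 (head:      ^)
Step 5: in state B at pos 3, read 1 -> (B,1)->write 1,move R,goto H. Now: state=H, head=4, tape[-2..5]=01111100 (head:       ^)
Cells containing 1 after step 5: {-1, 0, 1, 2, 3} -> 5 cell(s)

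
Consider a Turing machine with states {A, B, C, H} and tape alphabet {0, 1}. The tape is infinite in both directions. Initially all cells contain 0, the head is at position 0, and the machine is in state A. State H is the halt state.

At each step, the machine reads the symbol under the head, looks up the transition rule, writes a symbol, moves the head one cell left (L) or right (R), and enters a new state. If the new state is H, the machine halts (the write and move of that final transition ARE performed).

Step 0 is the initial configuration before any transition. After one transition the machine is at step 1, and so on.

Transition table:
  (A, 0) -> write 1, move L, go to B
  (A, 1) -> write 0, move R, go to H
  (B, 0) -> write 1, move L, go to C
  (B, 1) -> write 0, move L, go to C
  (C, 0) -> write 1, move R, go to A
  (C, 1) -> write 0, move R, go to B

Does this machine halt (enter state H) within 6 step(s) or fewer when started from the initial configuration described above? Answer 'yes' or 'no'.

Answer: yes

Derivation:
Step 1: in state A at pos 0, read 0 -> (A,0)->write 1,move L,goto B. Now: state=B, head=-1, tape[-2..1]=0010 (head:  ^)
Step 2: in state B at pos -1, read 0 -> (B,0)->write 1,move L,goto C. Now: state=C, head=-2, tape[-3..1]=00110 (head:  ^)
Step 3: in state C at pos -2, read 0 -> (C,0)->write 1,move R,goto A. Now: state=A, head=-1, tape[-3..1]=01110 (head:   ^)
Step 4: in state A at pos -1, read 1 -> (A,1)->write 0,move R,goto H. Now: state=H, head=0, tape[-3..1]=01010 (head:    ^)
State H reached at step 4; 4 <= 6 -> yes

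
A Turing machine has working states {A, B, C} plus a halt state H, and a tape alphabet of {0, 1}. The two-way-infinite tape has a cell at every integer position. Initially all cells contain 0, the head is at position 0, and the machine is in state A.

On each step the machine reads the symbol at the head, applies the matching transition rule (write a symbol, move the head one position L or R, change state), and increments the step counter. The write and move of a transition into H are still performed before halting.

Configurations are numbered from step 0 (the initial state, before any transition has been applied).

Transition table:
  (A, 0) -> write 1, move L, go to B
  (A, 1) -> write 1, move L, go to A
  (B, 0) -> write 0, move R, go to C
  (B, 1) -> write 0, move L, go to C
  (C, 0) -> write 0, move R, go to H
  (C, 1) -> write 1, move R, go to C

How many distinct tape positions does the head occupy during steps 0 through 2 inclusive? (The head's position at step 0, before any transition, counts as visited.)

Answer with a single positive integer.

Step 1: in state A at pos 0, read 0 -> (A,0)->write 1,move L,goto B. Now: state=B, head=-1, tape[-2..1]=0010 (head:  ^)
Step 2: in state B at pos -1, read 0 -> (B,0)->write 0,move R,goto C. Now: state=C, head=0, tape[-2..1]=0010 (head:   ^)
Head positions at steps 0..2: starting at 0, distinct positions visited = {-1, 0} -> 2 position(s)

Answer: 2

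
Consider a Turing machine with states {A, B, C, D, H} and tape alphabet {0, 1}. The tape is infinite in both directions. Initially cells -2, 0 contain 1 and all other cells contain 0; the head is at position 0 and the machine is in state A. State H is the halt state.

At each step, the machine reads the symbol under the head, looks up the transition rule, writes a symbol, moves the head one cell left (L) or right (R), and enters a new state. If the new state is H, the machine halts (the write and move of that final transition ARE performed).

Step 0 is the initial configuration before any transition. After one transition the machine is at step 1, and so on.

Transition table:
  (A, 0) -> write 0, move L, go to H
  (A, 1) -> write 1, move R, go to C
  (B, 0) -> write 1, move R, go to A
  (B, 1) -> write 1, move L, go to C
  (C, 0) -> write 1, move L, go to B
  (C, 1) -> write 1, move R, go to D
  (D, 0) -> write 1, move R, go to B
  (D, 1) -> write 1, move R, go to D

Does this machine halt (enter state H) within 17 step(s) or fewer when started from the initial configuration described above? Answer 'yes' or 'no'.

Step 1: in state A at pos 0, read 1 -> (A,1)->write 1,move R,goto C. Now: state=C, head=1, tape[-3..2]=010100 (head:     ^)
Step 2: in state C at pos 1, read 0 -> (C,0)->write 1,move L,goto B. Now: state=B, head=0, tape[-3..2]=010110 (head:    ^)
Step 3: in state B at pos 0, read 1 -> (B,1)->write 1,move L,goto C. Now: state=C, head=-1, tape[-3..2]=010110 (head:   ^)
Step 4: in state C at pos -1, read 0 -> (C,0)->write 1,move L,goto B. Now: state=B, head=-2, tape[-3..2]=011110 (head:  ^)
Step 5: in state B at pos -2, read 1 -> (B,1)->write 1,move L,goto C. Now: state=C, head=-3, tape[-4..2]=0011110 (head:  ^)
Step 6: in state C at pos -3, read 0 -> (C,0)->write 1,move L,goto B. Now: state=B, head=-4, tape[-5..2]=00111110 (head:  ^)
Step 7: in state B at pos -4, read 0 -> (B,0)->write 1,move R,goto A. Now: state=A, head=-3, tape[-5..2]=01111110 (head:   ^)
Step 8: in state A at pos -3, read 1 -> (A,1)->write 1,move R,goto C. Now: state=C, head=-2, tape[-5..2]=01111110 (head:    ^)
Step 9: in state C at pos -2, read 1 -> (C,1)->write 1,move R,goto D. Now: state=D, head=-1, tape[-5..2]=01111110 (head:     ^)
Step 10: in state D at pos -1, read 1 -> (D,1)->write 1,move R,goto D. Now: state=D, head=0, tape[-5..2]=01111110 (head:      ^)
Step 11: in state D at pos 0, read 1 -> (D,1)->write 1,move R,goto D. Now: state=D, head=1, tape[-5..2]=01111110 (head:       ^)
Step 12: in state D at pos 1, read 1 -> (D,1)->write 1,move R,goto D. Now: state=D, head=2, tape[-5..3]=011111100 (head:        ^)
Step 13: in state D at pos 2, read 0 -> (D,0)->write 1,move R,goto B. Now: state=B, head=3, tape[-5..4]=0111111100 (head:         ^)
Step 14: in state B at pos 3, read 0 -> (B,0)->write 1,move R,goto A. Now: state=A, head=4, tape[-5..5]=01111111100 (head:          ^)
Step 15: in state A at pos 4, read 0 -> (A,0)->write 0,move L,goto H. Now: state=H, head=3, tape[-5..5]=01111111100 (head:         ^)
State H reached at step 15; 15 <= 17 -> yes

Answer: yes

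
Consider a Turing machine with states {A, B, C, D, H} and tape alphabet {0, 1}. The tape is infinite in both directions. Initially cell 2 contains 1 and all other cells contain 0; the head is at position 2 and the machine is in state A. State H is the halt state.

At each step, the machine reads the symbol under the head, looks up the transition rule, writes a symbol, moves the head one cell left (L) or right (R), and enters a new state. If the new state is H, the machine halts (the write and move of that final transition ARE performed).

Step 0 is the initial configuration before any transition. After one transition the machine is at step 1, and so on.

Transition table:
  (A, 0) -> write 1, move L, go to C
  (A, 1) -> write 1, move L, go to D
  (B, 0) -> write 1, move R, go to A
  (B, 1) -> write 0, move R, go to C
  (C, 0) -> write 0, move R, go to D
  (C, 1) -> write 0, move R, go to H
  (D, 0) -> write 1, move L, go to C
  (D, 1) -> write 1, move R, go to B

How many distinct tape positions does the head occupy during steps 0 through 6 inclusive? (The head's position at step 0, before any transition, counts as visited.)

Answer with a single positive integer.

Step 1: in state A at pos 2, read 1 -> (A,1)->write 1,move L,goto D. Now: state=D, head=1, tape[0..3]=0010 (head:  ^)
Step 2: in state D at pos 1, read 0 -> (D,0)->write 1,move L,goto C. Now: state=C, head=0, tape[-1..3]=00110 (head:  ^)
Step 3: in state C at pos 0, read 0 -> (C,0)->write 0,move R,goto D. Now: state=D, head=1, tape[-1..3]=00110 (head:   ^)
Step 4: in state D at pos 1, read 1 -> (D,1)->write 1,move R,goto B. Now: state=B, head=2, tape[-1..3]=00110 (head:    ^)
Step 5: in state B at pos 2, read 1 -> (B,1)->write 0,move R,goto C. Now: state=C, head=3, tape[-1..4]=001000 (head:     ^)
Step 6: in state C at pos 3, read 0 -> (C,0)->write 0,move R,goto D. Now: state=D, head=4, tape[-1..5]=0010000 (head:      ^)
Head positions at steps 0..6: starting at 2, distinct positions visited = {0, 1, 2, 3, 4} -> 5 position(s)

Answer: 5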